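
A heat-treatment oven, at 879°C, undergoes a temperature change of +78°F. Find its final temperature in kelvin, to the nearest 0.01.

1195.48 K

The 78°F change is an interval, so only the factor 5/9 applies: +78 × 5/9 = +43.3333°C.
Final Celsius temperature: 879.0000 + 43.3333 = 922.3333°C.
In kelvin: 922.3333 + 273.15 = 1195.48 K.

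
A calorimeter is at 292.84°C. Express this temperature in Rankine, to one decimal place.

In Rankine: 292.8400 × 1.8 + 491.67 = 1018.8°R.

1018.8°R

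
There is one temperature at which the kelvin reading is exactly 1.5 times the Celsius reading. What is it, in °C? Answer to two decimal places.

546.30°C

Let C be the Celsius reading. The kelvin reading is K = 1·C + 273.15.
Require K = 1.5·C: 1·C + 273.15 = 1.5·C.
(-0.5)·C = -273.15  ⇒  C = 546.30.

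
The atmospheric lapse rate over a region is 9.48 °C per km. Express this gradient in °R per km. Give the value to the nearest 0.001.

17.064 °R/km

Since only a temperature interval is involved, the additive offset between the scales drops out.
A change of 1°C is a change of 1.8°R, so 9.48 × 1.8 = 17.064.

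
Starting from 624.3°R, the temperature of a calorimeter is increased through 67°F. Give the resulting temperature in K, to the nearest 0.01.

384.06 K

Initial temperature in Celsius: (624.3 - 491.67) × 5/9 = 73.6833°C.
The 67°F change is an interval, so only the factor 5/9 applies: +67 × 5/9 = +37.2222°C.
Final Celsius temperature: 73.6833 + 37.2222 = 110.9056°C.
In kelvin: 110.9056 + 273.15 = 384.06 K.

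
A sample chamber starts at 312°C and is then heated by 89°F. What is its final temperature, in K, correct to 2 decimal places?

The 89°F change is an interval, so only the factor 5/9 applies: +89 × 5/9 = +49.4444°C.
Final Celsius temperature: 312.0000 + 49.4444 = 361.4444°C.
In kelvin: 361.4444 + 273.15 = 634.59 K.

634.59 K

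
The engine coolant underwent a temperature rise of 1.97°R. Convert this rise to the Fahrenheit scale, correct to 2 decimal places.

1.97°F

Rankine and Fahrenheit degrees are the same size, so the interval is unchanged: 1.97.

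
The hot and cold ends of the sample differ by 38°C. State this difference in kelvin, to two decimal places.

38.00 K

Celsius and kelvin degrees are the same size, so the interval is unchanged: 38.00.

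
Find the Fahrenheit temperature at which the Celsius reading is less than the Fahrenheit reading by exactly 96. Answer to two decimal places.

176.00°F

Let F be the Fahrenheit reading. The Celsius reading is C = 5/9·F - 17.7778.
Require C - F = -96: (-4/9)·F - 17.7778 = -96.
F = (-96 + 17.7778) / (-4/9) = 176.00.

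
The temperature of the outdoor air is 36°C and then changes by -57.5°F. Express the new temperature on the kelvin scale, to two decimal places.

The 57.5°F change is an interval, so only the factor 5/9 applies: -57.5 × 5/9 = -31.9444°C.
Final Celsius temperature: 36.0000 - 31.9444 = 4.0556°C.
In kelvin: 4.0556 + 273.15 = 277.21 K.

277.21 K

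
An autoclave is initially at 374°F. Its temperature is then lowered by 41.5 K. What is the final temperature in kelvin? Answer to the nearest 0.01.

Initial temperature in Celsius: (374 - 32) × 5/9 = 190.0000°C.
The 41.5 K change is an interval; Kelvin and Celsius degrees are the same size, so ΔC = -41.5°C.
Final Celsius temperature: 190.0000 - 41.5000 = 148.5000°C.
In kelvin: 148.5000 + 273.15 = 421.65 K.

421.65 K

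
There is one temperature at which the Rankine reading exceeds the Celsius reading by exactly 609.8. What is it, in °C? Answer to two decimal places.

147.66°C

Let C be the Celsius reading. The Rankine reading is R = 1.8·C + 491.67.
Require R - C = 609.8: (0.8)·C + 491.67 = 609.8.
C = (609.8 - 491.67) / (0.8) = 147.66.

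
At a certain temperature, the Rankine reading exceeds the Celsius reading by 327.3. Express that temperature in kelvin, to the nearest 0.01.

67.69 K

Let x be the Rankine reading; then the Celsius reading is 5/9·x - 273.15.
(5/9·x - 273.15) - x = -327.3  ⇒  (-4/9)·x = -54.15  ⇒  x = 121.8375°R.
In Celsius: (121.8375 - 491.67) × 5/9 = -205.4625°C.
In kelvin: -205.4625 + 273.15 = 67.69 K.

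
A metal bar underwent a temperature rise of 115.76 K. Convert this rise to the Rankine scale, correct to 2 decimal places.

208.37°R

An interval of 1 K corresponds to 1.8°R.
115.76 × 1.8 = 208.37.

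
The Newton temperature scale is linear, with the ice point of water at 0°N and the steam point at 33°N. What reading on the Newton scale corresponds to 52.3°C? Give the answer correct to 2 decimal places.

17.26°N

Linearly onto the Newton scale: 0 + (52.3000 / 100) × (33 - 0) = 17.26°N.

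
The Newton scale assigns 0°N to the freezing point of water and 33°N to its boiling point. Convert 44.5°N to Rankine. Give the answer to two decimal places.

734.40°R

Linear interpolation between the fixed points: C = (44.5 - 0) × 100 / (33 - 0) = 134.8485°C.
Then 134.8485 × 1.8 + 491.67 = 734.40°R.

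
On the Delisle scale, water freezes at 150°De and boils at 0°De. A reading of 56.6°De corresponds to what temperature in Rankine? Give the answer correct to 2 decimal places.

Linear interpolation between the fixed points: C = (56.6 - 150) × 100 / (0 - 150) = 62.2667°C.
Then 62.2667 × 1.8 + 491.67 = 603.75°R.

603.75°R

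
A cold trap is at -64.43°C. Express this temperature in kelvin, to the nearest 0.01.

In kelvin: -64.4300 + 273.15 = 208.72 K.

208.72 K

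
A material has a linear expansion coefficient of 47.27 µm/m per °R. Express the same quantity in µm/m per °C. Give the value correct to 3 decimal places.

85.086 µm/m per °C

Since only a temperature interval is involved, the additive offset between the scales drops out.
A change of 1°C is a change of 1.8°R, so per °C the value is 47.27 × 1.8 = 85.086.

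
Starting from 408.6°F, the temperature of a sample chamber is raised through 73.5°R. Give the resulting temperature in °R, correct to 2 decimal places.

941.77°R

Initial temperature in Celsius: (408.6 - 32) × 5/9 = 209.2222°C.
The 73.5°R change is an interval, so only the factor 5/9 applies: +73.5 × 5/9 = +40.8333°C.
Final Celsius temperature: 209.2222 + 40.8333 = 250.0556°C.
In Rankine: 250.0556 × 1.8 + 491.67 = 941.77°R.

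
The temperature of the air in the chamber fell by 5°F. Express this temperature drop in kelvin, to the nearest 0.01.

2.78 K

For a temperature interval the offset drops out; only the factor 5/9 applies.
5 × 5/9 = 2.78.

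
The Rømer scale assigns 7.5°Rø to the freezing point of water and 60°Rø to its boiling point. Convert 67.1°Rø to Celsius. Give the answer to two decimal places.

Linear interpolation between the fixed points: C = (67.1 - 7.5) × 100 / (60 - 7.5) = 113.5238°C.

113.52°C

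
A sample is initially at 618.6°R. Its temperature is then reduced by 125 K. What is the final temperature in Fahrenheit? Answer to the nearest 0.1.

-66.1°F

Initial temperature in Celsius: (618.6 - 491.67) × 5/9 = 70.5167°C.
The 125 K change is an interval; Kelvin and Celsius degrees are the same size, so ΔC = -125°C.
Final Celsius temperature: 70.5167 - 125.0000 = -54.4833°C.
In Fahrenheit: -54.4833 × 1.8 + 32 = -66.1°F.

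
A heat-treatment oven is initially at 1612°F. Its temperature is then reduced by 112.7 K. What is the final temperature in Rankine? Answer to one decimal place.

Initial temperature in Celsius: (1612 - 32) × 5/9 = 877.7778°C.
The 112.7 K change is an interval; Kelvin and Celsius degrees are the same size, so ΔC = -112.7°C.
Final Celsius temperature: 877.7778 - 112.7000 = 765.0778°C.
In Rankine: 765.0778 × 1.8 + 491.67 = 1868.8°R.

1868.8°R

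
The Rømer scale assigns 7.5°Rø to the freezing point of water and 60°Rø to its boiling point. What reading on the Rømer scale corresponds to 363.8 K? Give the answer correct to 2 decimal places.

55.09°Rø

First in Celsius: 363.8 - 273.15 = 90.6500°C.
Linearly onto the Rømer scale: 7.5 + (90.6500 / 100) × (60 - 7.5) = 55.09°Rø.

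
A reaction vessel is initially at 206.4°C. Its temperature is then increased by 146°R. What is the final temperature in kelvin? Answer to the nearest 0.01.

560.66 K

The 146°R change is an interval, so only the factor 5/9 applies: +146 × 5/9 = +81.1111°C.
Final Celsius temperature: 206.4000 + 81.1111 = 287.5111°C.
In kelvin: 287.5111 + 273.15 = 560.66 K.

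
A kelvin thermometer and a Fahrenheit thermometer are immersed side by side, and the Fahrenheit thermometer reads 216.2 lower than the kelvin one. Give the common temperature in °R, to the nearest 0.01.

547.81°R

Let x be the kelvin reading; then the Fahrenheit reading is 1.8·x - 459.67.
(1.8·x - 459.67) - x = -216.2  ⇒  (0.8)·x = 243.47  ⇒  x = 304.3375 K.
In Celsius: 304.3375 - 273.15 = 31.1875°C.
In Rankine: 31.1875 × 1.8 + 491.67 = 547.81°R.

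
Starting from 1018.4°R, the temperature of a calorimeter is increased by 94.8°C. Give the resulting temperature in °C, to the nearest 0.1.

387.4°C

Initial temperature in Celsius: (1018.4 - 491.67) × 5/9 = 292.6278°C.
Final Celsius temperature: 292.6278 + 94.8000 = 387.4278°C.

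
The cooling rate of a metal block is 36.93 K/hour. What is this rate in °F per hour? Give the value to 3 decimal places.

66.474 °F/hour

The quantity depends on a temperature interval, so only the ratio of degree sizes applies; the offset between the scales is irrelevant.
A change of 1 K is a change of 1.8°F, so 36.93 × 1.8 = 66.474.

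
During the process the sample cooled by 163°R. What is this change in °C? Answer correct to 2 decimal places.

90.56°C

Only the scale ratio 5/9 matters for a change in temperature.
163 × 5/9 = 90.56.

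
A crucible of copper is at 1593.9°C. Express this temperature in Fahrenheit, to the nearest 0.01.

In Fahrenheit: 1593.9000 × 1.8 + 32 = 2901.02°F.

2901.02°F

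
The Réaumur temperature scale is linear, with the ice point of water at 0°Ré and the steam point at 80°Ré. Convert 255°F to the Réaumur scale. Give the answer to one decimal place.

First in Celsius: (255 - 32) × 5/9 = 123.8889°C.
Linearly onto the Réaumur scale: 0 + (123.8889 / 100) × (80 - 0) = 99.1°Ré.

99.1°Ré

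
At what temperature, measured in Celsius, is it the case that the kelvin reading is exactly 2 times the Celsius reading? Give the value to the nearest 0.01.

Let C be the Celsius reading. The kelvin reading is K = 1·C + 273.15.
Require K = 2·C: 1·C + 273.15 = 2·C.
(-1)·C = -273.15  ⇒  C = 273.15.

273.15°C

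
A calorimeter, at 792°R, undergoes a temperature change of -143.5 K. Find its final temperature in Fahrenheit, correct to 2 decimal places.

Initial temperature in Celsius: (792 - 491.67) × 5/9 = 166.8500°C.
The 143.5 K change is an interval; Kelvin and Celsius degrees are the same size, so ΔC = -143.5°C.
Final Celsius temperature: 166.8500 - 143.5000 = 23.3500°C.
In Fahrenheit: 23.3500 × 1.8 + 32 = 74.03°F.

74.03°F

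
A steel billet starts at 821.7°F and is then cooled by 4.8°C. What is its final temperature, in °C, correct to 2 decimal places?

433.92°C

Initial temperature in Celsius: (821.7 - 32) × 5/9 = 438.7222°C.
Final Celsius temperature: 438.7222 - 4.8000 = 433.9222°C.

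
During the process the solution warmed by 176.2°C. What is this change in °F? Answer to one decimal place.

317.2°F

For a temperature interval the offset drops out; only the factor 1.8 applies.
176.2 × 1.8 = 317.2.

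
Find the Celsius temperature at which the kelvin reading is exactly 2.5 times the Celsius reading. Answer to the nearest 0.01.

182.10°C

Let C be the Celsius reading. The kelvin reading is K = 1·C + 273.15.
Require K = 2.5·C: 1·C + 273.15 = 2.5·C.
(-1.5)·C = -273.15  ⇒  C = 182.10.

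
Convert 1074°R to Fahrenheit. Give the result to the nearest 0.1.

614.3°F

In Celsius: (1074 - 491.67) × 5/9 = 323.5167°C.
In Fahrenheit: 323.5167 × 1.8 + 32 = 614.3°F.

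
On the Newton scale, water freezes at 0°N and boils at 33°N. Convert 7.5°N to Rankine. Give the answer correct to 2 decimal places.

Linear interpolation between the fixed points: C = (7.5 - 0) × 100 / (33 - 0) = 22.7273°C.
Then 22.7273 × 1.8 + 491.67 = 532.58°R.

532.58°R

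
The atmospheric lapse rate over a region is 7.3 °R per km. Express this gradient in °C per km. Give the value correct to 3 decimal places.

4.056 °C/km

The quantity depends on a temperature interval, so only the ratio of degree sizes applies; the offset between the scales is irrelevant.
A change of 1°R is a change of 5/9°C, so 7.3 × 5/9 = 4.056.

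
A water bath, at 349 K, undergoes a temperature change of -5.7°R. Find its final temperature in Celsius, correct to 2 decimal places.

72.68°C

Initial temperature in Celsius: 349 - 273.15 = 75.8500°C.
The 5.7°R change is an interval, so only the factor 5/9 applies: -5.7 × 5/9 = -3.1667°C.
Final Celsius temperature: 75.8500 - 3.1667 = 72.6833°C.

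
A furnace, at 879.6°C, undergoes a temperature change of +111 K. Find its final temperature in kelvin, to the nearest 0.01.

The 111 K change is an interval; Kelvin and Celsius degrees are the same size, so ΔC = +111°C.
Final Celsius temperature: 879.6000 + 111.0000 = 990.6000°C.
In kelvin: 990.6000 + 273.15 = 1263.75 K.

1263.75 K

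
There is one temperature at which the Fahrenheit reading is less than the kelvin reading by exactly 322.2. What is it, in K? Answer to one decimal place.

171.8 K

Let K be the kelvin reading. The Fahrenheit reading is F = 1.8·K - 459.67.
Require F - K = -322.2: (0.8)·K - 459.67 = -322.2.
K = (-322.2 + 459.67) / (0.8) = 171.8.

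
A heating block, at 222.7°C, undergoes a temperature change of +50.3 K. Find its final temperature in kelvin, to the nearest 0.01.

546.15 K

The 50.3 K change is an interval; Kelvin and Celsius degrees are the same size, so ΔC = +50.3°C.
Final Celsius temperature: 222.7000 + 50.3000 = 273.0000°C.
In kelvin: 273.0000 + 273.15 = 546.15 K.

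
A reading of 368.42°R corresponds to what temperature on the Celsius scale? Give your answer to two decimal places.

-68.47°C

In Celsius: (368.42 - 491.67) × 5/9 = -68.4722°C.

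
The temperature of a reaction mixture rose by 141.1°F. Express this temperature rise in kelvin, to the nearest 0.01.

78.39 K

An interval of 1°F corresponds to 5/9 K.
141.1 × 5/9 = 78.39.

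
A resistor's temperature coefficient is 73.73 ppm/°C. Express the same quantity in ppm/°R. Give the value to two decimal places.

Since only a temperature interval is involved, the additive offset between the scales drops out.
A change of 1°R is a change of 5/9°C, so per °R the value is 73.73 × 5/9 = 40.96.

40.96 ppm/°R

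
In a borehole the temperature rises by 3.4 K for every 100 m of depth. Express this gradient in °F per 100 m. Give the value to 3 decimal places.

The quantity depends on a temperature interval, so only the ratio of degree sizes applies; the offset between the scales is irrelevant.
A change of 1 K is a change of 1.8°F, so 3.4 × 1.8 = 6.120.

6.120 °F/100 m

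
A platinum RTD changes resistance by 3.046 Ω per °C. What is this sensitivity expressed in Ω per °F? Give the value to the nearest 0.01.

Since only a temperature interval is involved, the additive offset between the scales drops out.
A change of 1°F is a change of 5/9°C, so per °F the value is 3.046 × 5/9 = 1.69.

1.69 Ω per °F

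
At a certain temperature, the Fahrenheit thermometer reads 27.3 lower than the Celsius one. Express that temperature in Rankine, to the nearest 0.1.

Let x be the Celsius reading; then the Fahrenheit reading is 1.8·x + 32.
(1.8·x + 32) - x = -27.3  ⇒  (0.8)·x = -59.3  ⇒  x = -74.1250°C.
In Rankine: -74.1250 × 1.8 + 491.67 = 358.2°R.

358.2°R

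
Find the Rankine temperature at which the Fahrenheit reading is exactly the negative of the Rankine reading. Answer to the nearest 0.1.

Let R be the Rankine reading. The Fahrenheit reading is F = 1·R - 459.67.
Require F = -1·R: 1·R - 459.67 = -1·R.
(2)·R = 459.67  ⇒  R = 229.8.

229.8°R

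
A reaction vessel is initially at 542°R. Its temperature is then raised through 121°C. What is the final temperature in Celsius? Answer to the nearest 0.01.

Initial temperature in Celsius: (542 - 491.67) × 5/9 = 27.9611°C.
Final Celsius temperature: 27.9611 + 121.0000 = 148.9611°C.

148.96°C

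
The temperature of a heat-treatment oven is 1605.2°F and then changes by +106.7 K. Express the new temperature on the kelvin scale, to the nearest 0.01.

Initial temperature in Celsius: (1605.2 - 32) × 5/9 = 874.0000°C.
The 106.7 K change is an interval; Kelvin and Celsius degrees are the same size, so ΔC = +106.7°C.
Final Celsius temperature: 874.0000 + 106.7000 = 980.7000°C.
In kelvin: 980.7000 + 273.15 = 1253.85 K.

1253.85 K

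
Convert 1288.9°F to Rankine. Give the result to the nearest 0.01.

In Celsius: (1288.9 - 32) × 5/9 = 698.2778°C.
In Rankine: 698.2778 × 1.8 + 491.67 = 1748.57°R.

1748.57°R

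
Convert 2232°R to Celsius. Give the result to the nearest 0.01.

966.85°C

In Celsius: (2232 - 491.67) × 5/9 = 966.8500°C.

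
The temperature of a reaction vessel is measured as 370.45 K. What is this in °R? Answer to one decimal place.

666.8°R

In Celsius: 370.45 - 273.15 = 97.3000°C.
In Rankine: 97.3000 × 1.8 + 491.67 = 666.8°R.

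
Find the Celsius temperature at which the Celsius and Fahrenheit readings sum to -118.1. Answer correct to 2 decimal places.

-53.61°C

Let C be the Celsius reading. The Fahrenheit reading is F = 1.8·C + 32.
Require C + F = -118.1: (2.8)·C + 32 = -118.1.
C = (-118.1 - 32) / (2.8) = -53.61.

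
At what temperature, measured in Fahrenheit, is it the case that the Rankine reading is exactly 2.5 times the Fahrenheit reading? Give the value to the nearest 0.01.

Let F be the Fahrenheit reading. The Rankine reading is R = 1·F + 459.67.
Require R = 2.5·F: 1·F + 459.67 = 2.5·F.
(-1.5)·F = -459.67  ⇒  F = 306.45.

306.45°F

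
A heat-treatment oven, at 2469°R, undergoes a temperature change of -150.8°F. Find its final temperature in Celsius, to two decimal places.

1014.74°C

Initial temperature in Celsius: (2469 - 491.67) × 5/9 = 1098.5167°C.
The 150.8°F change is an interval, so only the factor 5/9 applies: -150.8 × 5/9 = -83.7778°C.
Final Celsius temperature: 1098.5167 - 83.7778 = 1014.7389°C.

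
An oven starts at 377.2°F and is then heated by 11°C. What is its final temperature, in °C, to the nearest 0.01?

Initial temperature in Celsius: (377.2 - 32) × 5/9 = 191.7778°C.
Final Celsius temperature: 191.7778 + 11.0000 = 202.7778°C.

202.78°C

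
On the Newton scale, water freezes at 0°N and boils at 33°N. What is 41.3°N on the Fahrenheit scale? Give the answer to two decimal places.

257.27°F

Linear interpolation between the fixed points: C = (41.3 - 0) × 100 / (33 - 0) = 125.1515°C.
Then 125.1515 × 1.8 + 32 = 257.27°F.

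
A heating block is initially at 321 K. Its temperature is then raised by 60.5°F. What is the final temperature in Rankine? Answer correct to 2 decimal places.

638.30°R

Initial temperature in Celsius: 321 - 273.15 = 47.8500°C.
The 60.5°F change is an interval, so only the factor 5/9 applies: +60.5 × 5/9 = +33.6111°C.
Final Celsius temperature: 47.8500 + 33.6111 = 81.4611°C.
In Rankine: 81.4611 × 1.8 + 491.67 = 638.30°R.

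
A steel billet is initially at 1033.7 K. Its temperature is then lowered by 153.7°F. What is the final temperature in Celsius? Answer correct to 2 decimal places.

Initial temperature in Celsius: 1033.7 - 273.15 = 760.5500°C.
The 153.7°F change is an interval, so only the factor 5/9 applies: -153.7 × 5/9 = -85.3889°C.
Final Celsius temperature: 760.5500 - 85.3889 = 675.1611°C.

675.16°C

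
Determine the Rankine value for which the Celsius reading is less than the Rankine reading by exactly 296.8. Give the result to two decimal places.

Let R be the Rankine reading. The Celsius reading is C = 5/9·R - 273.15.
Require C - R = -296.8: (-4/9)·R - 273.15 = -296.8.
R = (-296.8 + 273.15) / (-4/9) = 53.21.

53.21°R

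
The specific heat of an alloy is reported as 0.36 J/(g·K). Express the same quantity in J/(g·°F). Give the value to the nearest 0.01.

Since only a temperature interval is involved, the additive offset between the scales drops out.
A change of 1°F is a change of 5/9 K, so per °F the value is 0.36 × 5/9 = 0.20.

0.20 J/(g·°F)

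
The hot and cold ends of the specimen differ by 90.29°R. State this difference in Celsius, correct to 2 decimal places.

An interval of 1°R corresponds to 5/9°C.
90.29 × 5/9 = 50.16.

50.16°C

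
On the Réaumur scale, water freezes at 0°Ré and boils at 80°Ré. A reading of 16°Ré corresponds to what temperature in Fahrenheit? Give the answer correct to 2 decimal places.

Linear interpolation between the fixed points: C = (16 - 0) × 100 / (80 - 0) = 20.0000°C.
Then 20.0000 × 1.8 + 32 = 68.00°F.

68.00°F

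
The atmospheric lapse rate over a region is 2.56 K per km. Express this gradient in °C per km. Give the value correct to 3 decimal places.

2.560 °C/km

The quantity depends on a temperature interval, so only the ratio of degree sizes applies; the offset between the scales is irrelevant.
A change of 1 K is a change of 1°C, so 2.56 × 1 = 2.560.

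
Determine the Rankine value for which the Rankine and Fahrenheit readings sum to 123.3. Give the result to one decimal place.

291.5°R

Let R be the Rankine reading. The Fahrenheit reading is F = 1·R - 459.67.
Require R + F = 123.3: (2)·R - 459.67 = 123.3.
R = (123.3 + 459.67) / (2) = 291.5.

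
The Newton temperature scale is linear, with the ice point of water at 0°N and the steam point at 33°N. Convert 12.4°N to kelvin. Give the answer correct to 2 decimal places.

310.73 K

Linear interpolation between the fixed points: C = (12.4 - 0) × 100 / (33 - 0) = 37.5758°C.
Then 37.5758 + 273.15 = 310.73 K.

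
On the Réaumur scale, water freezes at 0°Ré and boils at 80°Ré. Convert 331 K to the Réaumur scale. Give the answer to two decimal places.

First in Celsius: 331 - 273.15 = 57.8500°C.
Linearly onto the Réaumur scale: 0 + (57.8500 / 100) × (80 - 0) = 46.28°Ré.

46.28°Ré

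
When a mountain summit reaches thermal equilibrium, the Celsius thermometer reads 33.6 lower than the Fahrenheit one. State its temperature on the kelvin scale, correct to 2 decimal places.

275.15 K

Let x be the Fahrenheit reading; then the Celsius reading is 5/9·x - 17.7778.
(5/9·x - 17.7778) - x = -33.6  ⇒  (-4/9)·x = -15.8222  ⇒  x = 35.6000°F.
In Celsius: (35.6 - 32) × 5/9 = 2.0000°C.
In kelvin: 2.0000 + 273.15 = 275.15 K.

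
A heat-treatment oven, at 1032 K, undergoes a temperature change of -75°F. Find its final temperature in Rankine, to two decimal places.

1782.60°R

Initial temperature in Celsius: 1032 - 273.15 = 758.8500°C.
The 75°F change is an interval, so only the factor 5/9 applies: -75 × 5/9 = -41.6667°C.
Final Celsius temperature: 758.8500 - 41.6667 = 717.1833°C.
In Rankine: 717.1833 × 1.8 + 491.67 = 1782.60°R.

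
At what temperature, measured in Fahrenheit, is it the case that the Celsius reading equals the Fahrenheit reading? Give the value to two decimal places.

-40.00°F

Let F be the Fahrenheit reading. The Celsius reading is C = 5/9·F - 17.7778.
Set C = F: 5/9·F - 17.7778 = F.
(-4/9)·F = 17.7778  ⇒  F = -40.00.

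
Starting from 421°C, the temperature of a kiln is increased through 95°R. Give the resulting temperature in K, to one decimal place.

746.9 K

The 95°R change is an interval, so only the factor 5/9 applies: +95 × 5/9 = +52.7778°C.
Final Celsius temperature: 421.0000 + 52.7778 = 473.7778°C.
In kelvin: 473.7778 + 273.15 = 746.9 K.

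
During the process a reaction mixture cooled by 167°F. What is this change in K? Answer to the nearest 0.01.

92.78 K

Only the scale ratio 5/9 matters for a change in temperature.
167 × 5/9 = 92.78.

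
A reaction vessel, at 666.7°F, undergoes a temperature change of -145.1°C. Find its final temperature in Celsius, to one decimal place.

207.5°C

Initial temperature in Celsius: (666.7 - 32) × 5/9 = 352.6111°C.
Final Celsius temperature: 352.6111 - 145.1000 = 207.5111°C.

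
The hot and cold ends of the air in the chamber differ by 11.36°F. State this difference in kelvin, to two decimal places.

Only the scale ratio 5/9 matters for a change in temperature.
11.36 × 5/9 = 6.31.

6.31 K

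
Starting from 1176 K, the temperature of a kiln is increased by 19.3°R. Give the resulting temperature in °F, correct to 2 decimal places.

Initial temperature in Celsius: 1176 - 273.15 = 902.8500°C.
The 19.3°R change is an interval, so only the factor 5/9 applies: +19.3 × 5/9 = +10.7222°C.
Final Celsius temperature: 902.8500 + 10.7222 = 913.5722°C.
In Fahrenheit: 913.5722 × 1.8 + 32 = 1676.43°F.

1676.43°F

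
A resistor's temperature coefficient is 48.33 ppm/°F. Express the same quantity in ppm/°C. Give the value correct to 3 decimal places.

86.994 ppm/°C

Since only a temperature interval is involved, the additive offset between the scales drops out.
A change of 1°C is a change of 1.8°F, so per °C the value is 48.33 × 1.8 = 86.994.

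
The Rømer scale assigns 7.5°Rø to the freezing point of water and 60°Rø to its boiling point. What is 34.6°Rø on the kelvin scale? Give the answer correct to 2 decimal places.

324.77 K

Linear interpolation between the fixed points: C = (34.6 - 7.5) × 100 / (60 - 7.5) = 51.6190°C.
Then 51.6190 + 273.15 = 324.77 K.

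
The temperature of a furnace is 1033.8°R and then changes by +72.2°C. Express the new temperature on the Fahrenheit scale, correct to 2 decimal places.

704.09°F

Initial temperature in Celsius: (1033.8 - 491.67) × 5/9 = 301.1833°C.
Final Celsius temperature: 301.1833 + 72.2000 = 373.3833°C.
In Fahrenheit: 373.3833 × 1.8 + 32 = 704.09°F.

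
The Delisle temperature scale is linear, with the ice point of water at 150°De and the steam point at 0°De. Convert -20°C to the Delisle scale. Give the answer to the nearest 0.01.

Linearly onto the Delisle scale: 150 + (-20.0000 / 100) × (0 - 150) = 180.00°De.

180.00°De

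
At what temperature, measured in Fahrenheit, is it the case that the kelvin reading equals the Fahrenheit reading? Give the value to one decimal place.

574.6°F

Let F be the Fahrenheit reading. The kelvin reading is K = 5/9·F + 255.372.
Set K = F: 5/9·F + 255.372 = F.
(-4/9)·F = -255.372  ⇒  F = 574.6.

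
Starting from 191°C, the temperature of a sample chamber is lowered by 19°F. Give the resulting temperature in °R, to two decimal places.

The 19°F change is an interval, so only the factor 5/9 applies: -19 × 5/9 = -10.5556°C.
Final Celsius temperature: 191.0000 - 10.5556 = 180.4444°C.
In Rankine: 180.4444 × 1.8 + 491.67 = 816.47°R.

816.47°R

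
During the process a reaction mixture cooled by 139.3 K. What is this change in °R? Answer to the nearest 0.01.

250.74°R

Only the scale ratio 1.8 matters for a change in temperature.
139.3 × 1.8 = 250.74.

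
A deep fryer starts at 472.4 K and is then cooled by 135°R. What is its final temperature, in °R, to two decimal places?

Initial temperature in Celsius: 472.4 - 273.15 = 199.2500°C.
The 135°R change is an interval, so only the factor 5/9 applies: -135 × 5/9 = -75.0000°C.
Final Celsius temperature: 199.2500 - 75.0000 = 124.2500°C.
In Rankine: 124.2500 × 1.8 + 491.67 = 715.32°R.

715.32°R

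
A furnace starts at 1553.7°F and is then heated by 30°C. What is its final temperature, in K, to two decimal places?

1148.54 K

Initial temperature in Celsius: (1553.7 - 32) × 5/9 = 845.3889°C.
Final Celsius temperature: 845.3889 + 30.0000 = 875.3889°C.
In kelvin: 875.3889 + 273.15 = 1148.54 K.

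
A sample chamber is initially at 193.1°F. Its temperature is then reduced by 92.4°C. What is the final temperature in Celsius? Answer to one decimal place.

-2.9°C

Initial temperature in Celsius: (193.1 - 32) × 5/9 = 89.5000°C.
Final Celsius temperature: 89.5000 - 92.4000 = -2.9000°C.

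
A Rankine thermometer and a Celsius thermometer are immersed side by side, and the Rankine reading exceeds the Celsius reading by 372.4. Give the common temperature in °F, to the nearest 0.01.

Let x be the Rankine reading; then the Celsius reading is 5/9·x - 273.15.
(5/9·x - 273.15) - x = -372.4  ⇒  (-4/9)·x = -99.25  ⇒  x = 223.3125°R.
In Celsius: (223.3125 - 491.67) × 5/9 = -149.0875°C.
In Fahrenheit: -149.0875 × 1.8 + 32 = -236.36°F.

-236.36°F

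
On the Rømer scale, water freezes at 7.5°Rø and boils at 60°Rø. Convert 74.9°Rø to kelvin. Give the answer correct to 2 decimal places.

401.53 K

Linear interpolation between the fixed points: C = (74.9 - 7.5) × 100 / (60 - 7.5) = 128.3810°C.
Then 128.3810 + 273.15 = 401.53 K.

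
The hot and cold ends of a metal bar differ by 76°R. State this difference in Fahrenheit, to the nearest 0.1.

76.0°F

Rankine and Fahrenheit degrees are the same size, so the interval is unchanged: 76.0.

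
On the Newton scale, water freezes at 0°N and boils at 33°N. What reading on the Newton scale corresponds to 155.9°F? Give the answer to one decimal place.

First in Celsius: (155.9 - 32) × 5/9 = 68.8333°C.
Linearly onto the Newton scale: 0 + (68.8333 / 100) × (33 - 0) = 22.7°N.

22.7°N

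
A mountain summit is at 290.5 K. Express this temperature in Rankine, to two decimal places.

522.90°R

In Celsius: 290.5 - 273.15 = 17.3500°C.
In Rankine: 17.3500 × 1.8 + 491.67 = 522.90°R.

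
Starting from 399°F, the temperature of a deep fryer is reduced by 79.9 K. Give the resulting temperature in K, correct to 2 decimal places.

Initial temperature in Celsius: (399 - 32) × 5/9 = 203.8889°C.
The 79.9 K change is an interval; Kelvin and Celsius degrees are the same size, so ΔC = -79.9°C.
Final Celsius temperature: 203.8889 - 79.9000 = 123.9889°C.
In kelvin: 123.9889 + 273.15 = 397.14 K.

397.14 K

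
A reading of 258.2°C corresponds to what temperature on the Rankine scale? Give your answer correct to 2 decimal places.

956.43°R

In Rankine: 258.2000 × 1.8 + 491.67 = 956.43°R.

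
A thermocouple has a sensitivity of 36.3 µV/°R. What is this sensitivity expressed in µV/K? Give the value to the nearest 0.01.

Since only a temperature interval is involved, the additive offset between the scales drops out.
A change of 1 K is a change of 1.8°R, so per K the value is 36.3 × 1.8 = 65.34.

65.34 µV/K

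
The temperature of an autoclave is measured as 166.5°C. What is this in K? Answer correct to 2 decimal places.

In kelvin: 166.5000 + 273.15 = 439.65 K.

439.65 K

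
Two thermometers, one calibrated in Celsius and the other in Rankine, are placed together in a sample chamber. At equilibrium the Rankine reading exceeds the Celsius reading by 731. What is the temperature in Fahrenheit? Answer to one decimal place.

Let x be the Celsius reading; then the Rankine reading is 1.8·x + 491.67.
(1.8·x + 491.67) - x = 731  ⇒  (0.8)·x = 239.33  ⇒  x = 299.1625°C.
In Fahrenheit: 299.1625 × 1.8 + 32 = 570.5°F.

570.5°F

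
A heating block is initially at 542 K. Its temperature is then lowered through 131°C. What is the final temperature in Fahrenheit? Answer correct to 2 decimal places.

Initial temperature in Celsius: 542 - 273.15 = 268.8500°C.
Final Celsius temperature: 268.8500 - 131.0000 = 137.8500°C.
In Fahrenheit: 137.8500 × 1.8 + 32 = 280.13°F.

280.13°F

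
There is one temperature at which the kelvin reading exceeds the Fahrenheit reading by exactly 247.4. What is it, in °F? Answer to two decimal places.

Let F be the Fahrenheit reading. The kelvin reading is K = 5/9·F + 255.372.
Require K - F = 247.4: (-4/9)·F + 255.372 = 247.4.
F = (247.4 - 255.372) / (-4/9) = 17.94.

17.94°F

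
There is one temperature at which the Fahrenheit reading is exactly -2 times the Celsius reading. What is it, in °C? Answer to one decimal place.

Let C be the Celsius reading. The Fahrenheit reading is F = 1.8·C + 32.
Require F = -2·C: 1.8·C + 32 = -2·C.
(3.8)·C = -32  ⇒  C = -8.4.

-8.4°C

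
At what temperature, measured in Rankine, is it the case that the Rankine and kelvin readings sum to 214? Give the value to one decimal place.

137.6°R

Let R be the Rankine reading. The kelvin reading is K = 5/9·R.
Require R + K = 214: (14/9)·R = 214.
R = (214) / (14/9) = 137.6.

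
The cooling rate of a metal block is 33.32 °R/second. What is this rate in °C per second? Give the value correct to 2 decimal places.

18.51 °C/second

Since only a temperature interval is involved, the additive offset between the scales drops out.
A change of 1°R is a change of 5/9°C, so 33.32 × 5/9 = 18.51.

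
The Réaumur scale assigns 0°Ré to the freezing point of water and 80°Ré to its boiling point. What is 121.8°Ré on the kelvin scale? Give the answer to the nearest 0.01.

425.40 K

Linear interpolation between the fixed points: C = (121.8 - 0) × 100 / (80 - 0) = 152.2500°C.
Then 152.2500 + 273.15 = 425.40 K.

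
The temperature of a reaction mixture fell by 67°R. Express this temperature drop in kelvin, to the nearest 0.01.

For a temperature interval the offset drops out; only the factor 5/9 applies.
67 × 5/9 = 37.22.

37.22 K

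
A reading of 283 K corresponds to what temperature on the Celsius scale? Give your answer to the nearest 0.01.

In Celsius: 283 - 273.15 = 9.8500°C.

9.85°C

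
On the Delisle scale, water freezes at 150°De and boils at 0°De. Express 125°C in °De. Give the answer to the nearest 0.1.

Linearly onto the Delisle scale: 150 + (125.0000 / 100) × (0 - 150) = -37.5°De.

-37.5°De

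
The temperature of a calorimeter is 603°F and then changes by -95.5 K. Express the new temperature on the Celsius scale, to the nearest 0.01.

Initial temperature in Celsius: (603 - 32) × 5/9 = 317.2222°C.
The 95.5 K change is an interval; Kelvin and Celsius degrees are the same size, so ΔC = -95.5°C.
Final Celsius temperature: 317.2222 - 95.5000 = 221.7222°C.

221.72°C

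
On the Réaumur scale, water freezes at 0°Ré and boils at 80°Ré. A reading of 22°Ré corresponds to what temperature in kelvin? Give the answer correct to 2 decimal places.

Linear interpolation between the fixed points: C = (22 - 0) × 100 / (80 - 0) = 27.5000°C.
Then 27.5000 + 273.15 = 300.65 K.

300.65 K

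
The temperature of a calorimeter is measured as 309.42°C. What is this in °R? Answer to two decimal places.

1048.63°R

In Rankine: 309.4200 × 1.8 + 491.67 = 1048.63°R.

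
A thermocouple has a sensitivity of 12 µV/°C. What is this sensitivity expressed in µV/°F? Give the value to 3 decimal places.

6.667 µV/°F

Since only a temperature interval is involved, the additive offset between the scales drops out.
A change of 1°F is a change of 5/9°C, so per °F the value is 12 × 5/9 = 6.667.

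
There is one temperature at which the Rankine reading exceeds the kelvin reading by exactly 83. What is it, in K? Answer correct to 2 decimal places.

103.75 K

Let K be the kelvin reading. The Rankine reading is R = 1.8·K.
Require R - K = 83: (0.8)·K = 83.
K = (83) / (0.8) = 103.75.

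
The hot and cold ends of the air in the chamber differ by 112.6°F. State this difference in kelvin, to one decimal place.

An interval of 1°F corresponds to 5/9 K.
112.6 × 5/9 = 62.6.

62.6 K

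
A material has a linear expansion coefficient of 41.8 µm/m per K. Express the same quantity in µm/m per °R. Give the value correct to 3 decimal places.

23.222 µm/m per °R

The quantity depends on a temperature interval, so only the ratio of degree sizes applies; the offset between the scales is irrelevant.
A change of 1°R is a change of 5/9 K, so per °R the value is 41.8 × 5/9 = 23.222.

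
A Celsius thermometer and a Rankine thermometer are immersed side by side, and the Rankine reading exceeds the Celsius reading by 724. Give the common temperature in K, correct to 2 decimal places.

Let x be the Celsius reading; then the Rankine reading is 1.8·x + 491.67.
(1.8·x + 491.67) - x = 724  ⇒  (0.8)·x = 232.33  ⇒  x = 290.4125°C.
In kelvin: 290.4125 + 273.15 = 563.56 K.

563.56 K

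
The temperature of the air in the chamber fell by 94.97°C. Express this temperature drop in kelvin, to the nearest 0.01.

Celsius and kelvin degrees are the same size, so the interval is unchanged: 94.97.

94.97 K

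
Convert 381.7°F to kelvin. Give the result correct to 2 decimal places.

467.43 K

In Celsius: (381.7 - 32) × 5/9 = 194.2778°C.
In kelvin: 194.2778 + 273.15 = 467.43 K.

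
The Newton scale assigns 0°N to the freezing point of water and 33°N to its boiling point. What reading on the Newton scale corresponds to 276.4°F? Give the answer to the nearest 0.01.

First in Celsius: (276.4 - 32) × 5/9 = 135.7778°C.
Linearly onto the Newton scale: 0 + (135.7778 / 100) × (33 - 0) = 44.81°N.

44.81°N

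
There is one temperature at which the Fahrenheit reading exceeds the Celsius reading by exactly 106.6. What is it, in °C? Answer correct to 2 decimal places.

93.25°C

Let C be the Celsius reading. The Fahrenheit reading is F = 1.8·C + 32.
Require F - C = 106.6: (0.8)·C + 32 = 106.6.
C = (106.6 - 32) / (0.8) = 93.25.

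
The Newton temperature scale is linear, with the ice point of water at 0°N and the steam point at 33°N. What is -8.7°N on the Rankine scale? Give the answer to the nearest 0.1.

444.2°R

Linear interpolation between the fixed points: C = (-8.7 - 0) × 100 / (33 - 0) = -26.3636°C.
Then -26.3636 × 1.8 + 491.67 = 444.2°R.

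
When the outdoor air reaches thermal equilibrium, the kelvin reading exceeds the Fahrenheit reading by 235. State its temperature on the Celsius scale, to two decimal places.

7.69°C

Let x be the kelvin reading; then the Fahrenheit reading is 1.8·x - 459.67.
(1.8·x - 459.67) - x = -235  ⇒  (0.8)·x = 224.67  ⇒  x = 280.8375 K.
In Celsius: 280.8375 - 273.15 = 7.69°C.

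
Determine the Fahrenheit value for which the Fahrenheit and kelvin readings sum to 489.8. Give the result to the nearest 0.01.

Let F be the Fahrenheit reading. The kelvin reading is K = 5/9·F + 255.372.
Require F + K = 489.8: (14/9)·F + 255.372 = 489.8.
F = (489.8 - 255.372) / (14/9) = 150.70.

150.70°F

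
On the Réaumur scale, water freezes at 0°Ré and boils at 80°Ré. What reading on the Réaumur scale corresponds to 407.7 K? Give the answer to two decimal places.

First in Celsius: 407.7 - 273.15 = 134.5500°C.
Linearly onto the Réaumur scale: 0 + (134.5500 / 100) × (80 - 0) = 107.64°Ré.

107.64°Ré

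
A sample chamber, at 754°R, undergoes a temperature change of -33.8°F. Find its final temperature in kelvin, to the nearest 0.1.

Initial temperature in Celsius: (754 - 491.67) × 5/9 = 145.7389°C.
The 33.8°F change is an interval, so only the factor 5/9 applies: -33.8 × 5/9 = -18.7778°C.
Final Celsius temperature: 145.7389 - 18.7778 = 126.9611°C.
In kelvin: 126.9611 + 273.15 = 400.1 K.

400.1 K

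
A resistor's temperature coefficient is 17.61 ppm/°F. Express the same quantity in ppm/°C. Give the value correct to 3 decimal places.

The quantity depends on a temperature interval, so only the ratio of degree sizes applies; the offset between the scales is irrelevant.
A change of 1°C is a change of 1.8°F, so per °C the value is 17.61 × 1.8 = 31.698.

31.698 ppm/°C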